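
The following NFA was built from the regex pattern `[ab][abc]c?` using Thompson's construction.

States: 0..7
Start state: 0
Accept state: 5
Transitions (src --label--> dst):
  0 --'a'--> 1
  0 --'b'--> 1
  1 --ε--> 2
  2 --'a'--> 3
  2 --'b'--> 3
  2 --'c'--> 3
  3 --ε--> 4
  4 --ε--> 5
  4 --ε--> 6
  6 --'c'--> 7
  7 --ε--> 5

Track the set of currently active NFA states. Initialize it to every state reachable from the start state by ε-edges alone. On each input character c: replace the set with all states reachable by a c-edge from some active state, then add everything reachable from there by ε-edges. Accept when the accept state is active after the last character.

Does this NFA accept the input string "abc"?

Answer: ACCEPT

Trace:
start: ε-closure({0}) = {0}
'a' @ 1: {1,2}
'b' @ 2: {3,4,5,6}  (accept∈set)
'c' @ 3: {5,7}  (accept∈set)
after full input: {5,7}  (accept=5 in)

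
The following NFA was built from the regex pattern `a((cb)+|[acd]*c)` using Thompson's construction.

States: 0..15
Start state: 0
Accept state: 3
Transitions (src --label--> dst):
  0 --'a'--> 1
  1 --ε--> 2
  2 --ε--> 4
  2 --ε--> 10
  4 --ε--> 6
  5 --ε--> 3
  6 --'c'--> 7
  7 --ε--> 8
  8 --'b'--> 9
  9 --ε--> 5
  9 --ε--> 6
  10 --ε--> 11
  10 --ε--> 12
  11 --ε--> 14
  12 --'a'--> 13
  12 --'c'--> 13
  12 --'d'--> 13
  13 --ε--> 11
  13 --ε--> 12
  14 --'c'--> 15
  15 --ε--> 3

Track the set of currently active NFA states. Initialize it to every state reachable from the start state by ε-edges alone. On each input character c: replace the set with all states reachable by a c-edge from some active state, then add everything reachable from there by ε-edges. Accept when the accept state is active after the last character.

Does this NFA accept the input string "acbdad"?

Answer: REJECT

Steps:
S₀ = ε-closure({0}) = {0}
'a' @ 1: {1,2,4,6,10,11,12,14}
'c' @ 2: {3,7,8,11,12,13,14,15}  (accept∈set)
'b' @ 3: {3,5,6,9}  (accept∈set)
'd' @ 4: {}  — no active states
rest 'ad' ignored (set empty)
end set {} — state 3 not in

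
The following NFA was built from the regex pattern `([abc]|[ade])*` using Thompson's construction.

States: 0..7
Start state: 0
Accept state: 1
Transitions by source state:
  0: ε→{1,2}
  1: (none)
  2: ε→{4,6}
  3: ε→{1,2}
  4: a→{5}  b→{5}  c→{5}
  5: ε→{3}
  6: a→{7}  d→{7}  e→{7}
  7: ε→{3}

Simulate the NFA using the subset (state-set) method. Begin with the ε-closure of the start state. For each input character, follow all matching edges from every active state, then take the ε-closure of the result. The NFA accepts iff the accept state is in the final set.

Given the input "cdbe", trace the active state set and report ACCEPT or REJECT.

Answer: ACCEPT

Derivation:
initial (ε-close {0}): {0,1,2,4,6}
'c' @ 1: {1,2,3,4,5,6}  (accept∈set)
'd' @ 2: {1,2,3,4,6,7}  (accept∈set)
'b' @ 3: {1,2,3,4,5,6}  (accept∈set)
'e' @ 4: {1,2,3,4,6,7}  (accept∈set)
final: {1,2,3,4,6,7}; accept 1 in set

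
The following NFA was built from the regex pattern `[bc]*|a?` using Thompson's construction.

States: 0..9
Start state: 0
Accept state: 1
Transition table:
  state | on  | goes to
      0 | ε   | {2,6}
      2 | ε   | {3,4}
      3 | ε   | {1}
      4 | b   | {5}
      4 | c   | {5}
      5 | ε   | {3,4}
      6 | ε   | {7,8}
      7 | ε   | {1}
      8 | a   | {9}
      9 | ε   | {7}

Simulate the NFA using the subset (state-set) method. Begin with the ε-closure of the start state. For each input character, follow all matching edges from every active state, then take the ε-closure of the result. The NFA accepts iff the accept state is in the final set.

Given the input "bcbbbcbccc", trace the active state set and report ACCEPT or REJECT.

S₀ = ε-closure({0}) = {0,1,2,3,4,6,7,8}
'b' @ 1: {1,3,4,5}  ✓accept
'c' @ 2: {1,3,4,5}  ✓accept
'b' @ 3: {1,3,4,5}  ✓accept
'b' @ 4: {1,3,4,5}  ✓accept
'b' @ 5: {1,3,4,5}  ✓accept
'c' @ 6: {1,3,4,5}  ✓accept
'b' @ 7: {1,3,4,5}  ✓accept
'c' @ 8: {1,3,4,5}  ✓accept
'c' @ 9: {1,3,4,5}  ✓accept
'c' @ 10: {1,3,4,5}  ✓accept
after full input: {1,3,4,5}  (accept=1 in)

Answer: ACCEPT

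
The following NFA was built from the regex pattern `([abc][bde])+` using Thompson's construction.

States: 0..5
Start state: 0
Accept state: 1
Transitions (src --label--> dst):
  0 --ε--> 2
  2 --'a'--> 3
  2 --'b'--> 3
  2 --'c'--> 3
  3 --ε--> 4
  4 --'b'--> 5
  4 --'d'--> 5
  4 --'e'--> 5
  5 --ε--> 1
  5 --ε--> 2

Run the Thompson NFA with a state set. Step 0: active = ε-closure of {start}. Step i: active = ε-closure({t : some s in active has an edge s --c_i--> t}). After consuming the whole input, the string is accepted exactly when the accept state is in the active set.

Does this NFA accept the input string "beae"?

initial (ε-close {0}): {0,2}
'b' @ 1: {3,4}
'e' @ 2: {1,2,5}  [accepting]
'a' @ 3: {3,4}
'e' @ 4: {1,2,5}  [accepting]
final: {1,2,5}; accept 1 in set

Answer: ACCEPT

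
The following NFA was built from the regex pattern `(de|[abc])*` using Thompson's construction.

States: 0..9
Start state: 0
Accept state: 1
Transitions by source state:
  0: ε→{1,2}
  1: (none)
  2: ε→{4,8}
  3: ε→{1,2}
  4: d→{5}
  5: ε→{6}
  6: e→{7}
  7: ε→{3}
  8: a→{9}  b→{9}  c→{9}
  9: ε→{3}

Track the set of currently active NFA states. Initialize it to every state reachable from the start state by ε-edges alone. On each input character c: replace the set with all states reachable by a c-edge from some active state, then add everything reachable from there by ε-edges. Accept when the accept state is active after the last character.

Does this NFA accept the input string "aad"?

S₀ = ε-closure({0}) = {0,1,2,4,8}
'a' @ 1: {1,2,3,4,8,9}  [accepting]
'a' @ 2: {1,2,3,4,8,9}  [accepting]
'd' @ 3: {5,6}
after full input: {5,6}  (accept=1 not in)

Answer: REJECT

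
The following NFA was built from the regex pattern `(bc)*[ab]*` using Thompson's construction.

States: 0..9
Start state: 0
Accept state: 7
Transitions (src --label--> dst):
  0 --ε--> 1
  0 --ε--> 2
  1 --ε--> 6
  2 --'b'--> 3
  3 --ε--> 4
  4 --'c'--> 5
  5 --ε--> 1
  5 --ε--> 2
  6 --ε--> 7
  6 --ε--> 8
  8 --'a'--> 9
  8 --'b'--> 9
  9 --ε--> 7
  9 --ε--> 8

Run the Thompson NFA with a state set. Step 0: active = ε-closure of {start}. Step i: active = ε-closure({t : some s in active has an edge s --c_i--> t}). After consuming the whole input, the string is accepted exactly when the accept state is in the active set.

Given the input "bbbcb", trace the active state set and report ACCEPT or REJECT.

start: ε-closure({0}) = {0,1,2,6,7,8}
'b' @ 1: {3,4,7,8,9}  [accepting]
'b' @ 2: {7,8,9}  [accepting]
'b' @ 3: {7,8,9}  [accepting]
'c' @ 4: {}  — no active states
rest 'b' ignored (set empty)
final: {}; accept 7 not in set

Answer: REJECT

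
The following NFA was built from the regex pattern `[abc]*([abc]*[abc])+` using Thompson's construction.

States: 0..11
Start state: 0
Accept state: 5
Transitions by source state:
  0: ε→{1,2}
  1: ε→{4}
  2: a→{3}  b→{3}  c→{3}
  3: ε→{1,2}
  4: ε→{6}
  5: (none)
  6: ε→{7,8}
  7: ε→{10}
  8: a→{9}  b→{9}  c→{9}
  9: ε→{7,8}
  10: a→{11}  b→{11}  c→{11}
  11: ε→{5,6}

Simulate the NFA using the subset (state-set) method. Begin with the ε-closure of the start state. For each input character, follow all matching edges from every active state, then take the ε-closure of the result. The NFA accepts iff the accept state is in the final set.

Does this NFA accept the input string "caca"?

start: ε-closure({0}) = {0,1,2,4,6,7,8,10}
'c' @ 1: {1,2,3,4,5,6,7,8,9,10,11}  (accept∈set)
'a' @ 2: {1,2,3,4,5,6,7,8,9,10,11}  (accept∈set)
'c' @ 3: {1,2,3,4,5,6,7,8,9,10,11}  (accept∈set)
'a' @ 4: {1,2,3,4,5,6,7,8,9,10,11}  (accept∈set)
after full input: {1,2,3,4,5,6,7,8,9,10,11}  (accept=5 in)

Answer: ACCEPT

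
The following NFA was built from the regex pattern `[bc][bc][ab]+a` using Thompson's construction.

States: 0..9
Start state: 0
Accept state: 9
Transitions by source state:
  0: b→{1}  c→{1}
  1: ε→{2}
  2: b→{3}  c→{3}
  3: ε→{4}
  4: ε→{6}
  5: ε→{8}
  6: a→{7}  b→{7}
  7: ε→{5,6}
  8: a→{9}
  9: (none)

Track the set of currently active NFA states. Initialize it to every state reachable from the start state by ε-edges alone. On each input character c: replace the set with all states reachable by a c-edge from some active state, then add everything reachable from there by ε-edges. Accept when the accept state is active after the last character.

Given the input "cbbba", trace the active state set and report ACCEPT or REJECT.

Answer: ACCEPT

Steps:
initial (ε-close {0}): {0}
'c' @ 1: {1,2}
'b' @ 2: {3,4,6}
'b' @ 3: {5,6,7,8}
'b' @ 4: {5,6,7,8}
'a' @ 5: {5,6,7,8,9}  [accepting]
after full input: {5,6,7,8,9}  (accept=9 in)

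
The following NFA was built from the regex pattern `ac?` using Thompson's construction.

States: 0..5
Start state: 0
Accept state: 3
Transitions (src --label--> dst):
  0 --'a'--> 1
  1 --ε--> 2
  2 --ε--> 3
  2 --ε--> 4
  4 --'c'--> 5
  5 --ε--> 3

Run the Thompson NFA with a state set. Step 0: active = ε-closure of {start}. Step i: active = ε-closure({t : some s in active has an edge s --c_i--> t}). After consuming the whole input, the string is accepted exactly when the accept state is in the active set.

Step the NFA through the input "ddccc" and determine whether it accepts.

Answer: REJECT

Trace:
S₀ = ε-closure({0}) = {0}
'd' @ 1: {}  — dead — no transitions
rest 'dccc' ignored (set empty)
end set {} — state 3 not in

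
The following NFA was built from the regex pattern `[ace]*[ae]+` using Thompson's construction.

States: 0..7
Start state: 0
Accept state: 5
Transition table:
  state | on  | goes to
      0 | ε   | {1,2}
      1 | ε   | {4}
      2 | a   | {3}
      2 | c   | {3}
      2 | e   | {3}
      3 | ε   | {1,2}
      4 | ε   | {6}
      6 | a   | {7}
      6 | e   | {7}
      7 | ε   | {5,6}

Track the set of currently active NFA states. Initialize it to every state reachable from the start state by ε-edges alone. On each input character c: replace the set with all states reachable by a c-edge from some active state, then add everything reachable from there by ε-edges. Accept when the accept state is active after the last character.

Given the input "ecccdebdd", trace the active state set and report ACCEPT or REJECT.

Answer: REJECT

Steps:
S₀ = ε-closure({0}) = {0,1,2,4,6}
'e' @ 1: {1,2,3,4,5,6,7}  [accepting]
'c' @ 2: {1,2,3,4,6}
'c' @ 3: {1,2,3,4,6}
'c' @ 4: {1,2,3,4,6}
'd' @ 5: {}  — state set empty
rest 'ebdd' ignored (set empty)
after full input: {}  (accept=5 not in)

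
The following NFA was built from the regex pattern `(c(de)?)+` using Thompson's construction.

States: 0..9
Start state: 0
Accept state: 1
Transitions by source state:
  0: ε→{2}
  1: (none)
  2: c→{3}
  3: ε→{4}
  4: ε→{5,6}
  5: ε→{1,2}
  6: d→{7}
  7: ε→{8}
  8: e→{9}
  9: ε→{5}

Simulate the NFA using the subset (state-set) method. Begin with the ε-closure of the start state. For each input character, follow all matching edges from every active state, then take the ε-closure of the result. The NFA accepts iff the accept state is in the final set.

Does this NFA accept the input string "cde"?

S₀ = ε-closure({0}) = {0,2}
'c' @ 1: {1,2,3,4,5,6}  ✓accept
'd' @ 2: {7,8}
'e' @ 3: {1,2,5,9}  ✓accept
end set {1,2,5,9} — state 1 in

Answer: ACCEPT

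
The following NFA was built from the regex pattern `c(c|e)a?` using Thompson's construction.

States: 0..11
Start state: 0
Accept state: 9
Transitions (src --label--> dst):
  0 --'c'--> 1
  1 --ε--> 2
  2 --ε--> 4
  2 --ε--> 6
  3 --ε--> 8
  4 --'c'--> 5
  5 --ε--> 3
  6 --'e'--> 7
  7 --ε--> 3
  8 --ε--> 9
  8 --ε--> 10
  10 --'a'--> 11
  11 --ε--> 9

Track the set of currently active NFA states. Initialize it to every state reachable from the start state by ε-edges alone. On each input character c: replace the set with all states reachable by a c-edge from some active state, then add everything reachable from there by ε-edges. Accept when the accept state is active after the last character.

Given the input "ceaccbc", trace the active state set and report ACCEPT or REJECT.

Answer: REJECT

Derivation:
initial (ε-close {0}): {0}
'c' @ 1: {1,2,4,6}
'e' @ 2: {3,7,8,9,10}  [accepting]
'a' @ 3: {9,11}  [accepting]
'c' @ 4: {}  — state set empty
rest 'cbc' ignored (set empty)
after full input: {}  (accept=9 not in)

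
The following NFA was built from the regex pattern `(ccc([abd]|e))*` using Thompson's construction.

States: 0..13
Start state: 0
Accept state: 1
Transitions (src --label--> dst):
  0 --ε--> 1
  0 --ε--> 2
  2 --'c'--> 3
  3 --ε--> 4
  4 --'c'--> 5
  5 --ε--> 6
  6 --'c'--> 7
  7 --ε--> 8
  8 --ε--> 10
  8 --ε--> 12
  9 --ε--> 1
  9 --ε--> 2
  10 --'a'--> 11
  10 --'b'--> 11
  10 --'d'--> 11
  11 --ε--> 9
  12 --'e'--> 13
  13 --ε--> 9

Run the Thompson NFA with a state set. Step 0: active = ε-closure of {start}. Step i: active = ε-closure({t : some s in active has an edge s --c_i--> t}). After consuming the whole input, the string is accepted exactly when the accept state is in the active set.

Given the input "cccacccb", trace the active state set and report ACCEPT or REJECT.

Answer: ACCEPT

Steps:
initial (ε-close {0}): {0,1,2}
'c' @ 1: {3,4}
'c' @ 2: {5,6}
'c' @ 3: {7,8,10,12}
'a' @ 4: {1,2,9,11}  ✓accept
'c' @ 5: {3,4}
'c' @ 6: {5,6}
'c' @ 7: {7,8,10,12}
'b' @ 8: {1,2,9,11}  ✓accept
end set {1,2,9,11} — state 1 in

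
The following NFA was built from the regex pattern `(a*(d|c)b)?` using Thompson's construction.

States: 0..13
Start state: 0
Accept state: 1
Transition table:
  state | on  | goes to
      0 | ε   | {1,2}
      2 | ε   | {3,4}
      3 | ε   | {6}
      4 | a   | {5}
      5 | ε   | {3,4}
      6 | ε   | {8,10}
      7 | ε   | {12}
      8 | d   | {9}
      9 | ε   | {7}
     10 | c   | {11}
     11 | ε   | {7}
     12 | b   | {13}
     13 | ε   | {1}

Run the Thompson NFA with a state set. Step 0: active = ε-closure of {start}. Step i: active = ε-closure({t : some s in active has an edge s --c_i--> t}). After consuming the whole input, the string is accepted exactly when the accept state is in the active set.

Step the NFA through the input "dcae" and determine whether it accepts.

Answer: REJECT

Derivation:
initial (ε-close {0}): {0,1,2,3,4,6,8,10}
'd' @ 1: {7,9,12}
'c' @ 2: {}  — no active states
rest 'ae' ignored (set empty)
after full input: {}  (accept=1 not in)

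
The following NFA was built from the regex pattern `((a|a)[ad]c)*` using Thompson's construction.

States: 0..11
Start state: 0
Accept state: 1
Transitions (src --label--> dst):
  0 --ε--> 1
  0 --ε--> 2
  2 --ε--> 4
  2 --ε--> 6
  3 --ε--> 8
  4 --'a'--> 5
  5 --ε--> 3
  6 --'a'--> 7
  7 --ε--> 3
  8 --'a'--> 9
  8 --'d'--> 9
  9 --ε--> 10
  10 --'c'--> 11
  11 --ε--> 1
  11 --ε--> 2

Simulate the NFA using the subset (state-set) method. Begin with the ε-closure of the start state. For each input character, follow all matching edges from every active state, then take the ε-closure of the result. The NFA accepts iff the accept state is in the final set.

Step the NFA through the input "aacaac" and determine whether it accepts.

Answer: ACCEPT

Trace:
initial (ε-close {0}): {0,1,2,4,6}
'a' @ 1: {3,5,7,8}
'a' @ 2: {9,10}
'c' @ 3: {1,2,4,6,11}  ✓accept
'a' @ 4: {3,5,7,8}
'a' @ 5: {9,10}
'c' @ 6: {1,2,4,6,11}  ✓accept
after full input: {1,2,4,6,11}  (accept=1 in)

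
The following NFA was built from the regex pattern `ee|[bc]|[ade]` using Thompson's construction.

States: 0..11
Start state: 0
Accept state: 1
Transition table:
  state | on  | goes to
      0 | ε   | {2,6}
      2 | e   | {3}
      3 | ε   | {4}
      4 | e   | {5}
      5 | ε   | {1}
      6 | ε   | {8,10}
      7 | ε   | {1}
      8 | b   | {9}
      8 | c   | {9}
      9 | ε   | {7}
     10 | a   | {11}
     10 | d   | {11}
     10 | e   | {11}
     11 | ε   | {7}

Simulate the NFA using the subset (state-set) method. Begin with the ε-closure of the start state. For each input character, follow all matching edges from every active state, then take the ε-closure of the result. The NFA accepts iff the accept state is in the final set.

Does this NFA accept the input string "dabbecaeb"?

Answer: REJECT

Steps:
initial (ε-close {0}): {0,2,6,8,10}
'd' @ 1: {1,7,11}  [accepting]
'a' @ 2: {}  — no active states
rest 'bbecaeb' ignored (set empty)
final: {}; accept 1 not in set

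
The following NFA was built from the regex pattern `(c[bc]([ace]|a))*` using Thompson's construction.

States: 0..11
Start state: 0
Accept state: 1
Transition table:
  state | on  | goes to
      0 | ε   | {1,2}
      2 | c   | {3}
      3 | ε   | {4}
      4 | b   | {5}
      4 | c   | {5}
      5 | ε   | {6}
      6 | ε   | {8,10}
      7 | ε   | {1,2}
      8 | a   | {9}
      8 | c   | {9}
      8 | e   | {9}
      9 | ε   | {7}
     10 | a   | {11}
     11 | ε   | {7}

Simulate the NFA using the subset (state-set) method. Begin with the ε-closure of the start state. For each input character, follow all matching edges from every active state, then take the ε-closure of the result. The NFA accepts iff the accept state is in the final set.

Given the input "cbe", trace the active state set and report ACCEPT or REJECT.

S₀ = ε-closure({0}) = {0,1,2}
'c' @ 1: {3,4}
'b' @ 2: {5,6,8,10}
'e' @ 3: {1,2,7,9}  (accept∈set)
final: {1,2,7,9}; accept 1 in set

Answer: ACCEPT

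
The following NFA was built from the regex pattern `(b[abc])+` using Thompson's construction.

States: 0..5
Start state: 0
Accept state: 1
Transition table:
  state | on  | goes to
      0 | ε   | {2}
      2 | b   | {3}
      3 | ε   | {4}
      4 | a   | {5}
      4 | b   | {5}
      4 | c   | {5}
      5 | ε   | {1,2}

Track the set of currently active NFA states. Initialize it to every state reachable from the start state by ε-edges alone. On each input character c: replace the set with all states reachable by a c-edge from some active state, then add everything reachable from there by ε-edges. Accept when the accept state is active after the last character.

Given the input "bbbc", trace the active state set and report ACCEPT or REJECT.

initial (ε-close {0}): {0,2}
'b' @ 1: {3,4}
'b' @ 2: {1,2,5}  [accepting]
'b' @ 3: {3,4}
'c' @ 4: {1,2,5}  [accepting]
end set {1,2,5} — state 1 in

Answer: ACCEPT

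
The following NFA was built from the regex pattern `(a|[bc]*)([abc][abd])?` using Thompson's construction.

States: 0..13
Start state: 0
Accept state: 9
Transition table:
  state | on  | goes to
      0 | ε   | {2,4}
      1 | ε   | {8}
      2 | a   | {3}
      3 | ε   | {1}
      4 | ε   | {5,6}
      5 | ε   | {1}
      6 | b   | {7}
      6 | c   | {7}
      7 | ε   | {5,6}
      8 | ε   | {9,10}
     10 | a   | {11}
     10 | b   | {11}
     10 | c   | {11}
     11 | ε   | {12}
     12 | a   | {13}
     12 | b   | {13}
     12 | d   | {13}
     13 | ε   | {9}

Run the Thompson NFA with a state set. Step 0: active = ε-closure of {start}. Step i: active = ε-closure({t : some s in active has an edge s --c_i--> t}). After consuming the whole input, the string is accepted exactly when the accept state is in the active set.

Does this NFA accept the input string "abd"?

Answer: ACCEPT

Trace:
start: ε-closure({0}) = {0,1,2,4,5,6,8,9,10}
'a' @ 1: {1,3,8,9,10,11,12}  [accepting]
'b' @ 2: {9,11,12,13}  [accepting]
'd' @ 3: {9,13}  [accepting]
final: {9,13}; accept 9 in set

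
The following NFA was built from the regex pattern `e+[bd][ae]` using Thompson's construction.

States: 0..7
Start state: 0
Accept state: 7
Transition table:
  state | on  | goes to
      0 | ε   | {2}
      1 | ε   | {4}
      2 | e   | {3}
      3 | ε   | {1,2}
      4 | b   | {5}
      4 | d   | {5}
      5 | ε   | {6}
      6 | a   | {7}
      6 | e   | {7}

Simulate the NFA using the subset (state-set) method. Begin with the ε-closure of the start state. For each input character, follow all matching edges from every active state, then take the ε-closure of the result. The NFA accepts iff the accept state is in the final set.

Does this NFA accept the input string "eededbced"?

S₀ = ε-closure({0}) = {0,2}
'e' @ 1: {1,2,3,4}
'e' @ 2: {1,2,3,4}
'd' @ 3: {5,6}
'e' @ 4: {7}  (accept∈set)
'd' @ 5: {}  — state set empty
rest 'bced' ignored (set empty)
final: {}; accept 7 not in set

Answer: REJECT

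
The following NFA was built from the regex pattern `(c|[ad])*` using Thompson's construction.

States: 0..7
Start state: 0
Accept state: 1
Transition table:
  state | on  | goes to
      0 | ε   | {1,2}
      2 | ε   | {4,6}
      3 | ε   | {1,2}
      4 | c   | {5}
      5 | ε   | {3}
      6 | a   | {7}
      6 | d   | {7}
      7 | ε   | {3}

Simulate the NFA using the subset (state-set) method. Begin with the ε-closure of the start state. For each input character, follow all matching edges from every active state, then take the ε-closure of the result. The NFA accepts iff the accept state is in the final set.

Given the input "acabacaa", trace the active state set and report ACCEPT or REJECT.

Answer: REJECT

Derivation:
initial (ε-close {0}): {0,1,2,4,6}
'a' @ 1: {1,2,3,4,6,7}  ✓accept
'c' @ 2: {1,2,3,4,5,6}  ✓accept
'a' @ 3: {1,2,3,4,6,7}  ✓accept
'b' @ 4: {}  — no active states
rest 'acaa' ignored (set empty)
after full input: {}  (accept=1 not in)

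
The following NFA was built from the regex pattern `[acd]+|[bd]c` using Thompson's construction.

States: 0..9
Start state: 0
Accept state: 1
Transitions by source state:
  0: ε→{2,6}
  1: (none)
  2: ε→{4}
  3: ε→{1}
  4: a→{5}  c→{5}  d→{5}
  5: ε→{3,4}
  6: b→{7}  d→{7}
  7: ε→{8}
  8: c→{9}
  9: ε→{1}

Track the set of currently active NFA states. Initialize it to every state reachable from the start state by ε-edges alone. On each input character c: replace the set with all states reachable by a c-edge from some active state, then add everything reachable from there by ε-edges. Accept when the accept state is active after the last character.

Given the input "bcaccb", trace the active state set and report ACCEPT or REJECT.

Answer: REJECT

Trace:
start: ε-closure({0}) = {0,2,4,6}
'b' @ 1: {7,8}
'c' @ 2: {1,9}  (accept∈set)
'a' @ 3: {}  — state set empty
rest 'ccb' ignored (set empty)
after full input: {}  (accept=1 not in)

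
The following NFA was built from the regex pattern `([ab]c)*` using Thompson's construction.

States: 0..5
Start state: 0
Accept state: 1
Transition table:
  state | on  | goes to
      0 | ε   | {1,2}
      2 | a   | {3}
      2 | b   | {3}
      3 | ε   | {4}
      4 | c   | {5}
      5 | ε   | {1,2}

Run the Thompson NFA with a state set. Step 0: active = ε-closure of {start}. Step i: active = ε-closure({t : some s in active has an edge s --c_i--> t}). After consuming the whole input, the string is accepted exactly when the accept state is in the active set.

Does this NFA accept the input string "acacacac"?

initial (ε-close {0}): {0,1,2}
'a' @ 1: {3,4}
'c' @ 2: {1,2,5}  (accept∈set)
'a' @ 3: {3,4}
'c' @ 4: {1,2,5}  (accept∈set)
'a' @ 5: {3,4}
'c' @ 6: {1,2,5}  (accept∈set)
'a' @ 7: {3,4}
'c' @ 8: {1,2,5}  (accept∈set)
end set {1,2,5} — state 1 in

Answer: ACCEPT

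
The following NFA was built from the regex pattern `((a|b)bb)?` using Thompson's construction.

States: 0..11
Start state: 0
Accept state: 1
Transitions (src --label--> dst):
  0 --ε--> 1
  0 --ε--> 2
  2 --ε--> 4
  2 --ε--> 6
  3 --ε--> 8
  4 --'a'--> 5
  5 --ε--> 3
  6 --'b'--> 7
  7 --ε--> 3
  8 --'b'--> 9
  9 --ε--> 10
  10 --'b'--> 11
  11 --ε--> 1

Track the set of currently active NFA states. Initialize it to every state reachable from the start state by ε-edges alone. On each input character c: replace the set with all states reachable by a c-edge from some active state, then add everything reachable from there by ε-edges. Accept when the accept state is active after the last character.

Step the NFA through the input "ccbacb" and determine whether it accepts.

Answer: REJECT

Derivation:
initial (ε-close {0}): {0,1,2,4,6}
'c' @ 1: {}  — dead — no transitions
rest 'cbacb' ignored (set empty)
final: {}; accept 1 not in set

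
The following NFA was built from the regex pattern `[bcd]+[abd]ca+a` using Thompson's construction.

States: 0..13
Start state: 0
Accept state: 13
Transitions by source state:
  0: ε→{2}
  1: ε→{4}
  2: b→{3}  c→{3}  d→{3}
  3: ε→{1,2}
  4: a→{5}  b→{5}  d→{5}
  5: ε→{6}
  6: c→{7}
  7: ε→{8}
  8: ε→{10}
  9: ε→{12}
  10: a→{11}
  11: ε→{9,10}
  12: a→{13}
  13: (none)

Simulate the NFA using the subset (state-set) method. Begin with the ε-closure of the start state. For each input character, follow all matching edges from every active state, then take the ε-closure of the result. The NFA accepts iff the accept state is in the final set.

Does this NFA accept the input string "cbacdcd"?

S₀ = ε-closure({0}) = {0,2}
'c' @ 1: {1,2,3,4}
'b' @ 2: {1,2,3,4,5,6}
'a' @ 3: {5,6}
'c' @ 4: {7,8,10}
'd' @ 5: {}  — dead — no transitions
rest 'cd' ignored (set empty)
after full input: {}  (accept=13 not in)

Answer: REJECT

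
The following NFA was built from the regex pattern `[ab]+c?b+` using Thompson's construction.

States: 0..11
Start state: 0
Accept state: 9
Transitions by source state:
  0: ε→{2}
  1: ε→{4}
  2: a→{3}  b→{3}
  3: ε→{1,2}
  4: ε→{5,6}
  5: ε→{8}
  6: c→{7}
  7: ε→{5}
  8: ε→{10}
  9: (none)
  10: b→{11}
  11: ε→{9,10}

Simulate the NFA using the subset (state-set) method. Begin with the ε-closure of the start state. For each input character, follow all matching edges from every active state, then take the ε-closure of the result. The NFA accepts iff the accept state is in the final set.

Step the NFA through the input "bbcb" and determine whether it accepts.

Answer: ACCEPT

Steps:
start: ε-closure({0}) = {0,2}
'b' @ 1: {1,2,3,4,5,6,8,10}
'b' @ 2: {1,2,3,4,5,6,8,9,10,11}  (accept∈set)
'c' @ 3: {5,7,8,10}
'b' @ 4: {9,10,11}  (accept∈set)
end set {9,10,11} — state 9 in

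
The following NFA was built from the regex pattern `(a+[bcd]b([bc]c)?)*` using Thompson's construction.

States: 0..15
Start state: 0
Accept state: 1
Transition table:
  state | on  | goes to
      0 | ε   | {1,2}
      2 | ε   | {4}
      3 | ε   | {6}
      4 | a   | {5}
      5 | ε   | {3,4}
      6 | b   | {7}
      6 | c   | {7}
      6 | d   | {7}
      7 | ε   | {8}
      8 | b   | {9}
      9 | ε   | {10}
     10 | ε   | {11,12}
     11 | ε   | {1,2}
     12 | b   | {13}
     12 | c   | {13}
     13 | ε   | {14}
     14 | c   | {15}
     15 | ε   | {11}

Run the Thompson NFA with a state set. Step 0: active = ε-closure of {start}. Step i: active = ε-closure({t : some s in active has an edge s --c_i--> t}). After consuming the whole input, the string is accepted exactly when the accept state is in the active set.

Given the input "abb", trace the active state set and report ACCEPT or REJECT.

Answer: ACCEPT

Steps:
start: ε-closure({0}) = {0,1,2,4}
'a' @ 1: {3,4,5,6}
'b' @ 2: {7,8}
'b' @ 3: {1,2,4,9,10,11,12}  [accepting]
after full input: {1,2,4,9,10,11,12}  (accept=1 in)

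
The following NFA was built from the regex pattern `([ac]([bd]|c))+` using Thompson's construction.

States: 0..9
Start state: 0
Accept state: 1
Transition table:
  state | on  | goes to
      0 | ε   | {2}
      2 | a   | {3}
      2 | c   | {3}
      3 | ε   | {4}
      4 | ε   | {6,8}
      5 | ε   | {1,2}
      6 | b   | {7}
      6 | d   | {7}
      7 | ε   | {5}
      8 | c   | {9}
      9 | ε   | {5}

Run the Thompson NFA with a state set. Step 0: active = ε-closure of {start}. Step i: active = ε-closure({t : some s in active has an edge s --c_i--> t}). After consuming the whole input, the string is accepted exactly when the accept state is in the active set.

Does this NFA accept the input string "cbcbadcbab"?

Answer: ACCEPT

Trace:
S₀ = ε-closure({0}) = {0,2}
'c' @ 1: {3,4,6,8}
'b' @ 2: {1,2,5,7}  [accepting]
'c' @ 3: {3,4,6,8}
'b' @ 4: {1,2,5,7}  [accepting]
'a' @ 5: {3,4,6,8}
'd' @ 6: {1,2,5,7}  [accepting]
'c' @ 7: {3,4,6,8}
'b' @ 8: {1,2,5,7}  [accepting]
'a' @ 9: {3,4,6,8}
'b' @ 10: {1,2,5,7}  [accepting]
final: {1,2,5,7}; accept 1 in set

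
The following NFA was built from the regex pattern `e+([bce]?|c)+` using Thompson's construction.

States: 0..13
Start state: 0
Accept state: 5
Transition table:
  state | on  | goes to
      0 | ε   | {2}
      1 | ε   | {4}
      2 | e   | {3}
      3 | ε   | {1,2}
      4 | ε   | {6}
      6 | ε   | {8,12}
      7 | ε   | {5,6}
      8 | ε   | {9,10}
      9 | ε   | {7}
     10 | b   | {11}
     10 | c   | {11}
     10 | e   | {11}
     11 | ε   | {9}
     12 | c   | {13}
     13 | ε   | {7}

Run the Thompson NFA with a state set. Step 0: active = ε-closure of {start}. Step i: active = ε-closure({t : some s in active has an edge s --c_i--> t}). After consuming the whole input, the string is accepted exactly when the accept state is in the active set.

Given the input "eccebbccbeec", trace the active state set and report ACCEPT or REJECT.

initial (ε-close {0}): {0,2}
'e' @ 1: {1,2,3,4,5,6,7,8,9,10,12}  (accept∈set)
'c' @ 2: {5,6,7,8,9,10,11,12,13}  (accept∈set)
'c' @ 3: {5,6,7,8,9,10,11,12,13}  (accept∈set)
'e' @ 4: {5,6,7,8,9,10,11,12}  (accept∈set)
'b' @ 5: {5,6,7,8,9,10,11,12}  (accept∈set)
'b' @ 6: {5,6,7,8,9,10,11,12}  (accept∈set)
'c' @ 7: {5,6,7,8,9,10,11,12,13}  (accept∈set)
'c' @ 8: {5,6,7,8,9,10,11,12,13}  (accept∈set)
'b' @ 9: {5,6,7,8,9,10,11,12}  (accept∈set)
'e' @ 10: {5,6,7,8,9,10,11,12}  (accept∈set)
'e' @ 11: {5,6,7,8,9,10,11,12}  (accept∈set)
'c' @ 12: {5,6,7,8,9,10,11,12,13}  (accept∈set)
final: {5,6,7,8,9,10,11,12,13}; accept 5 in set

Answer: ACCEPT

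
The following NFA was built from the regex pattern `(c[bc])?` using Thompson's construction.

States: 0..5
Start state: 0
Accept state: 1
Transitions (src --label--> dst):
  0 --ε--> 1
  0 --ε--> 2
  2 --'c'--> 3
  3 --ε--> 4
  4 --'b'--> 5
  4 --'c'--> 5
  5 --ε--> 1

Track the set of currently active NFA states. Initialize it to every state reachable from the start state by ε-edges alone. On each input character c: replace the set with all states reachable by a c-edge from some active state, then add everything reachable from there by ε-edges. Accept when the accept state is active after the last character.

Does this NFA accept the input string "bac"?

Answer: REJECT

Trace:
initial (ε-close {0}): {0,1,2}
'b' @ 1: {}  — no active states
rest 'ac' ignored (set empty)
end set {} — state 1 not in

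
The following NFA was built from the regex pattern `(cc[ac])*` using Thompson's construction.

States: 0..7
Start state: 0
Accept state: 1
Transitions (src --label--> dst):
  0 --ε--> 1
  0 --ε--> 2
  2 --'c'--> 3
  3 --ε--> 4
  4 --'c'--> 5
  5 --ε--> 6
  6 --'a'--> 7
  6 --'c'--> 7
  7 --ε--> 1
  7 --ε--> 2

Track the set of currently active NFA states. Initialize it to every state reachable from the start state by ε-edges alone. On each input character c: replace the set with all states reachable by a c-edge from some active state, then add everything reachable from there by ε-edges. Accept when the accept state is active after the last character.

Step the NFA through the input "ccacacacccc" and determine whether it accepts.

Answer: REJECT

Steps:
start: ε-closure({0}) = {0,1,2}
'c' @ 1: {3,4}
'c' @ 2: {5,6}
'a' @ 3: {1,2,7}  ✓accept
'c' @ 4: {3,4}
'a' @ 5: {}  — no active states
rest 'cacccc' ignored (set empty)
end set {} — state 1 not in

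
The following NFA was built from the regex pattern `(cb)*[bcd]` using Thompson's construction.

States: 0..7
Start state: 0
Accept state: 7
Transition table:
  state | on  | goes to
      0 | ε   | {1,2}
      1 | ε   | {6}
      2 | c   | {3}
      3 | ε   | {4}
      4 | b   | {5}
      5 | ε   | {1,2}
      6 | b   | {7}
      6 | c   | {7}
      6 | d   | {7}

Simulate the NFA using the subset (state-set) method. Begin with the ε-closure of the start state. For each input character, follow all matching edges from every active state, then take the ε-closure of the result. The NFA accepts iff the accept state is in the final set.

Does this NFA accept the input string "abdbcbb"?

Answer: REJECT

Trace:
initial (ε-close {0}): {0,1,2,6}
'a' @ 1: {}  — no active states
rest 'bdbcbb' ignored (set empty)
after full input: {}  (accept=7 not in)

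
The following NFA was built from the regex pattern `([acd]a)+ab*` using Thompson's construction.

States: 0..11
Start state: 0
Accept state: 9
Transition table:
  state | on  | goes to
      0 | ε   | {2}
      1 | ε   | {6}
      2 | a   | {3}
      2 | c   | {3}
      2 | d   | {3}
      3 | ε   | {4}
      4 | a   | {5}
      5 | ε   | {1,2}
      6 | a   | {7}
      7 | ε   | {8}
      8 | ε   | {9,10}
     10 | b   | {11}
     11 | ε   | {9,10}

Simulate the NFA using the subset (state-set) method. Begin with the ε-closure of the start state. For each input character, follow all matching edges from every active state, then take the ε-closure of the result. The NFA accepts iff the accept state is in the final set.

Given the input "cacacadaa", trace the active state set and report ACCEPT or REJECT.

S₀ = ε-closure({0}) = {0,2}
'c' @ 1: {3,4}
'a' @ 2: {1,2,5,6}
'c' @ 3: {3,4}
'a' @ 4: {1,2,5,6}
'c' @ 5: {3,4}
'a' @ 6: {1,2,5,6}
'd' @ 7: {3,4}
'a' @ 8: {1,2,5,6}
'a' @ 9: {3,4,7,8,9,10}  [accepting]
final: {3,4,7,8,9,10}; accept 9 in set

Answer: ACCEPT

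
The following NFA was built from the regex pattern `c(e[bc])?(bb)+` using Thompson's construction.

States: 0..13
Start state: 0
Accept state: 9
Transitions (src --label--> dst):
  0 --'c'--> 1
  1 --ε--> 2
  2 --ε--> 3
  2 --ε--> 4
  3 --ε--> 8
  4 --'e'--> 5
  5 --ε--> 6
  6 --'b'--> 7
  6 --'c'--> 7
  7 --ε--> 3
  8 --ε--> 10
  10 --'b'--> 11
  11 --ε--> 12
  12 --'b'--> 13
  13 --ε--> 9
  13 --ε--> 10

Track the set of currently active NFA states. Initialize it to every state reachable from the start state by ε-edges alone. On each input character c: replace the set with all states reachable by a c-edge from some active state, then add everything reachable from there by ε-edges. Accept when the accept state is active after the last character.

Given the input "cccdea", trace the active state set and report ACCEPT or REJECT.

Answer: REJECT

Trace:
initial (ε-close {0}): {0}
'c' @ 1: {1,2,3,4,8,10}
'c' @ 2: {}  — no active states
rest 'cdea' ignored (set empty)
after full input: {}  (accept=9 not in)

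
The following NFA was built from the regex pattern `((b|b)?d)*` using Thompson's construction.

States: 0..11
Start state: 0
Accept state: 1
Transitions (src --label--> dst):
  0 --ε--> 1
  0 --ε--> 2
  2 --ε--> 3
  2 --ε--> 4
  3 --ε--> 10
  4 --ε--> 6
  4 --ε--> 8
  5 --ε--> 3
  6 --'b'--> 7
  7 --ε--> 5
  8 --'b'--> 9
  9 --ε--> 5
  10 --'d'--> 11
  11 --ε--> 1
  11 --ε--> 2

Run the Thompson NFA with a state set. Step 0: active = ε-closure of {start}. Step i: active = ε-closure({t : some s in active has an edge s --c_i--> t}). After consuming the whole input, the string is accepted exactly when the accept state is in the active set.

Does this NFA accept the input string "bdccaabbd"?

Answer: REJECT

Steps:
initial (ε-close {0}): {0,1,2,3,4,6,8,10}
'b' @ 1: {3,5,7,9,10}
'd' @ 2: {1,2,3,4,6,8,10,11}  ✓accept
'c' @ 3: {}  — no active states
rest 'caabbd' ignored (set empty)
after full input: {}  (accept=1 not in)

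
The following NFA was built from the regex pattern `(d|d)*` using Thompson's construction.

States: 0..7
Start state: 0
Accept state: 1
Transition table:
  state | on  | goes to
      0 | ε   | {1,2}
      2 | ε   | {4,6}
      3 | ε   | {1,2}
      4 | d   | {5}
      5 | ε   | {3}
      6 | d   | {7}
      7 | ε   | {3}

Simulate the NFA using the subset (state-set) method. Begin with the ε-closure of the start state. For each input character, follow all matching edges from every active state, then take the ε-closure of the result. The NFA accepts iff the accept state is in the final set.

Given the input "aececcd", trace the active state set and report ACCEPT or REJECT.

Answer: REJECT

Trace:
start: ε-closure({0}) = {0,1,2,4,6}
'a' @ 1: {}  — dead — no transitions
rest 'ececcd' ignored (set empty)
end set {} — state 1 not in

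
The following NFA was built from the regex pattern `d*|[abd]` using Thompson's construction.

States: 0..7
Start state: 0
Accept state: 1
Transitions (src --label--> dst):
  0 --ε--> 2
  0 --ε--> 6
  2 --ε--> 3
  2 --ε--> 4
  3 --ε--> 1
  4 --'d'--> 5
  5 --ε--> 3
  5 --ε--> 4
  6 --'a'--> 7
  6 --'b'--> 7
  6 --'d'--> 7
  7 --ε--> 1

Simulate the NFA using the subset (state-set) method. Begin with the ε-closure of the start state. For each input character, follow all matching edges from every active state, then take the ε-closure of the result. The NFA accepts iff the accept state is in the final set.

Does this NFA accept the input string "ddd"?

initial (ε-close {0}): {0,1,2,3,4,6}
'd' @ 1: {1,3,4,5,7}  ✓accept
'd' @ 2: {1,3,4,5}  ✓accept
'd' @ 3: {1,3,4,5}  ✓accept
final: {1,3,4,5}; accept 1 in set

Answer: ACCEPT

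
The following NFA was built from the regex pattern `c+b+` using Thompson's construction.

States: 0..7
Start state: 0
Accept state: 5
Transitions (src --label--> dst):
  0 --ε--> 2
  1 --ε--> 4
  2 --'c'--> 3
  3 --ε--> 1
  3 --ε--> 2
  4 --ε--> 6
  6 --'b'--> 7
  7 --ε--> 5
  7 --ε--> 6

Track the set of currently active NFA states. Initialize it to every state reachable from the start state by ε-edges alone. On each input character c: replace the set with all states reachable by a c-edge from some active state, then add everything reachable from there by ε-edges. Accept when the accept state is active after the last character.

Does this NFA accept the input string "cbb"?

S₀ = ε-closure({0}) = {0,2}
'c' @ 1: {1,2,3,4,6}
'b' @ 2: {5,6,7}  (accept∈set)
'b' @ 3: {5,6,7}  (accept∈set)
final: {5,6,7}; accept 5 in set

Answer: ACCEPT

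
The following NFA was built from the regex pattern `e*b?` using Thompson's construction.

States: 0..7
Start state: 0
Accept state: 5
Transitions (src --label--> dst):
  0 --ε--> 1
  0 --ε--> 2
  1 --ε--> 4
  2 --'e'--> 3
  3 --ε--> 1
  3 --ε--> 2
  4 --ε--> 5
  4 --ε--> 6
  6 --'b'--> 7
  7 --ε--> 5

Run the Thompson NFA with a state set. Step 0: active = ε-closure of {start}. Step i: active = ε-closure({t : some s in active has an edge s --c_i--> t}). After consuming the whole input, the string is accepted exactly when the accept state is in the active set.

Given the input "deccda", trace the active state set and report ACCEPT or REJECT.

start: ε-closure({0}) = {0,1,2,4,5,6}
'd' @ 1: {}  — dead — no transitions
rest 'eccda' ignored (set empty)
after full input: {}  (accept=5 not in)

Answer: REJECT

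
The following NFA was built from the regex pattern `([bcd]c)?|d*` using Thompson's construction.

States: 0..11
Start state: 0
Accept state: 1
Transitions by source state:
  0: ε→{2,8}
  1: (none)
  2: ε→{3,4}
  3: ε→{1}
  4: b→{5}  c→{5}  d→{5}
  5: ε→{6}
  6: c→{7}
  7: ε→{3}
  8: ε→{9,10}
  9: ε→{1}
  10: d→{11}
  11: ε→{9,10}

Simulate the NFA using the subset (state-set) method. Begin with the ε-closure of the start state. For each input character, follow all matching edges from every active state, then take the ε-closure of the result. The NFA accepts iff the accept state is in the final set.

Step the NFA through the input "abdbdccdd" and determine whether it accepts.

S₀ = ε-closure({0}) = {0,1,2,3,4,8,9,10}
'a' @ 1: {}  — state set empty
rest 'bdbdccdd' ignored (set empty)
final: {}; accept 1 not in set

Answer: REJECT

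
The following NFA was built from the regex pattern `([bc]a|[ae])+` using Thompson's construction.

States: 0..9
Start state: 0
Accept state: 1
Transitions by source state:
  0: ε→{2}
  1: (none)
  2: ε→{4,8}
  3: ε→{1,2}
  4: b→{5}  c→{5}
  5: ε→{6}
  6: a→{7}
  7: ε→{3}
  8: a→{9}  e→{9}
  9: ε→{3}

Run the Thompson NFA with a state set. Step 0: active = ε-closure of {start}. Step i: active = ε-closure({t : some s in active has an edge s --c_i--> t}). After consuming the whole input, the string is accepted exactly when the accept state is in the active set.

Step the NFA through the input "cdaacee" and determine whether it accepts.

start: ε-closure({0}) = {0,2,4,8}
'c' @ 1: {5,6}
'd' @ 2: {}  — state set empty
rest 'aacee' ignored (set empty)
after full input: {}  (accept=1 not in)

Answer: REJECT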